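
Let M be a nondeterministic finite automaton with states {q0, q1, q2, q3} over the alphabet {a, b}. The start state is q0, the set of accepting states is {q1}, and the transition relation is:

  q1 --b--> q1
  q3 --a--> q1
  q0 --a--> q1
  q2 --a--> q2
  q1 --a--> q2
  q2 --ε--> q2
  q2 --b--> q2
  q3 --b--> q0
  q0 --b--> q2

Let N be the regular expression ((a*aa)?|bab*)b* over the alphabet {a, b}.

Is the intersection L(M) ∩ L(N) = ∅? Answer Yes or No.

Yes

Converting the expression N to a DFA (subset construction, then merging equivalent states) gives the minimal DFA with states {n0, n1, n2, n3, n4, n5}, start state n0, accepting states {n0, n2, n3, n5} and transitions n0: a→n1, b→n2; n1: a→n3, b→n4; n2: a→n5, b→n5; n3: a→n3, b→n5; n4: a→n4, b→n4; n5: a→n4, b→n5.
Exploring the product automaton M × N from the start pair (q0, n0), following both machines on each input symbol, reaches 7 state pairs: (q0, n0), (q1, n1), (q2, n2), (q2, n3), (q1, n4), (q2, n5), (q2, n4).
M accepts in {q1} and N accepts in {n0, n2, n3, n5}; no reachable pair has both components accepting, so no string drives both machines to acceptance simultaneously and L(M) ∩ L(N) = ∅.
So no string is accepted by both, and the intersection is empty.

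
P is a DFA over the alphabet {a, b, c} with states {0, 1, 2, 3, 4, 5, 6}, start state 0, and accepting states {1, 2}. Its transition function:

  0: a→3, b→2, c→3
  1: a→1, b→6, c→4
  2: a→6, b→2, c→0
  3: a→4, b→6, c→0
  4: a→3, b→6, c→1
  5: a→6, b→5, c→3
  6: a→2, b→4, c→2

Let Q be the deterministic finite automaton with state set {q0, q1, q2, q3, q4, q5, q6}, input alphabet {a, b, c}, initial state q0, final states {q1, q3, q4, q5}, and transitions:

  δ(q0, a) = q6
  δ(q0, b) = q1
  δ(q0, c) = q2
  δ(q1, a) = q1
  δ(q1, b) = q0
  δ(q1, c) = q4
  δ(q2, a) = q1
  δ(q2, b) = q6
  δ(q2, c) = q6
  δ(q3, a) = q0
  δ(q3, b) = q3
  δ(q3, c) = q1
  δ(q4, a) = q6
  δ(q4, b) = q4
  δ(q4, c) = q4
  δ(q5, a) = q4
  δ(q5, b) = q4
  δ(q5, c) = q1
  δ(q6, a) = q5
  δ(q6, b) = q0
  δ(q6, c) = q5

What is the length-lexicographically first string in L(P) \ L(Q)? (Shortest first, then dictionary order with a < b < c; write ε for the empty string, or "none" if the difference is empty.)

bb

The string bb is accepted by P but not by Q.
No shorter string lies in the difference, and bb is the lexicographically first length-2 string in L(P) \ L(Q).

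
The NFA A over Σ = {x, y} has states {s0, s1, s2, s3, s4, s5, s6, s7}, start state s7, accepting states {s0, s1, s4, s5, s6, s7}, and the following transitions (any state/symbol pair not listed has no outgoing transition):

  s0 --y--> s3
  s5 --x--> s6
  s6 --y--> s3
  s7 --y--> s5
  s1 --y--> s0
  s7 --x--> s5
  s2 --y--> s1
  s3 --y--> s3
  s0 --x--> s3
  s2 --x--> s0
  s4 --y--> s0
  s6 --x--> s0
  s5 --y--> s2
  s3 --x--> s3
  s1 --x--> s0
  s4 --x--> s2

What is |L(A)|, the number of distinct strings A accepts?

15

The useful subgraph on states {s0, s1, s2, s5, s6, s7} is acyclic, so L(A) is finite; the longest accepting path visits 5 useful states, giving maximum string length 4.
Counting accepting paths from s7 by length: 1 of length 0, 2 of length 1, 2 of length 2, 6 of length 3, 4 of length 4. Total 15.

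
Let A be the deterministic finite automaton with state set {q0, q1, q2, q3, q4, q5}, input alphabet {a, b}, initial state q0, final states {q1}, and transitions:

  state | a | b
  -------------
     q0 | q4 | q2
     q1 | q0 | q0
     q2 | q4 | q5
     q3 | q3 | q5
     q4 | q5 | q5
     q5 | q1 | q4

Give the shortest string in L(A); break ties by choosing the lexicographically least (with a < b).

A breadth-first search from q0 reaches an accepting state first via the path q0 → q4 → q5 → q1 on input aaa.
No string of length < 3 is accepted (BFS exhausts all shorter strings without reaching an accepting state), and aaa is the lexicographically least accepting string of length 3.

aaa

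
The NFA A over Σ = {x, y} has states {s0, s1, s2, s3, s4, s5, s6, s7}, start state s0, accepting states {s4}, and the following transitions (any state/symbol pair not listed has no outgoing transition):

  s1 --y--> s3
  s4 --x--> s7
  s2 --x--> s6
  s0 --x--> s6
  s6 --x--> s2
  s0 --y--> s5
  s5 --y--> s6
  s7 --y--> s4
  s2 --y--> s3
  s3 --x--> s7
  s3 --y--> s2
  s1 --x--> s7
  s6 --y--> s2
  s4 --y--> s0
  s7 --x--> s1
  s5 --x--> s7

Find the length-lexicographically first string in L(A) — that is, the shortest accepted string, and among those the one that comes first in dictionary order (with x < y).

yxy

A breadth-first search from s0 reaches an accepting state first via the path s0 → s5 → s7 → s4 on input yxy.
No string of length < 3 is accepted (BFS exhausts all shorter strings without reaching an accepting state), and yxy is the lexicographically least accepting string of length 3.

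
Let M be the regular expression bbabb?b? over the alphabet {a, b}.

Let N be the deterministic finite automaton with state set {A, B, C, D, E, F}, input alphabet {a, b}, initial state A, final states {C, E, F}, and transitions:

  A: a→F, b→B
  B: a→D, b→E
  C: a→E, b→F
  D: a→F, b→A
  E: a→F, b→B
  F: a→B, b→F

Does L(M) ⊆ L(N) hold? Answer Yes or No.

Converting the expression M to a DFA (subset construction, then merging equivalent states) gives the minimal DFA with states {m0, m1, m2, m3, m4, m5, m6, m7}, start state m0, accepting states {m5, m6, m7} and transitions m0: a→m1, b→m2; m1: a→m1, b→m1; m2: a→m1, b→m3; m3: a→m4, b→m1; m4: a→m1, b→m5; m5: a→m1, b→m6; m6: a→m1, b→m7; m7: a→m1, b→m1.
Exploring the product automaton M × N from the start pair (m0, A), following both machines on each input symbol, reaches 12 state pairs: (m0, A), (m1, F), (m2, B), (m1, B), (m1, D), (m3, E), (m1, E), (m1, A), (m4, F), (m5, F), (m6, F), (m7, F).
M accepts in {m5, m6, m7} and N accepts in {C, E, F}. The reachable pairs whose M-component is accepting are (m5, F), (m6, F), (m7, F); in each of them the N-component is accepting too, so the product for L(M) \ L(N) (M-component accepting, N-component rejecting) has no reachable accepting pair and the difference is empty.
Hence every string in L(M) is also in L(N).

Yes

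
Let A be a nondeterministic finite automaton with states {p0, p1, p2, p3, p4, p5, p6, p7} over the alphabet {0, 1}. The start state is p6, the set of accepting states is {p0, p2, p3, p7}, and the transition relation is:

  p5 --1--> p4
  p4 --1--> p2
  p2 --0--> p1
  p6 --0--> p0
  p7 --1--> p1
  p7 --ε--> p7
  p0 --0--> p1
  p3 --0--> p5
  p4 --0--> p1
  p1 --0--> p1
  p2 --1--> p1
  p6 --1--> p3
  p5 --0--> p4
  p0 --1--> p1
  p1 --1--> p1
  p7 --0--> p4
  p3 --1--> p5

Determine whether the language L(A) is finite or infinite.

finite

The useful states (reachable from p6 and able to reach an accepting state) are {p0, p2, p3, p4, p5, p6}.
Restricted to these states the transition graph has no cycle, so every accepting path has bounded length and L is finite.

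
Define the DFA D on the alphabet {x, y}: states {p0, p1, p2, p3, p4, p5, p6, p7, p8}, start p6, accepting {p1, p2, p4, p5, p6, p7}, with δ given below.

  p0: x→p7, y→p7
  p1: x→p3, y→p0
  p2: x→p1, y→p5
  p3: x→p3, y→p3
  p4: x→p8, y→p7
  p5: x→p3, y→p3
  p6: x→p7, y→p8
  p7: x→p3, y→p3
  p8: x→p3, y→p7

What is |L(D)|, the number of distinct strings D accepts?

The useful subgraph on states {p6, p7, p8} is acyclic, so L(D) is finite; the longest accepting path visits 3 useful states, giving maximum string length 2.
Counting accepting paths from p6 by length: 1 of length 0, 1 of length 1, 1 of length 2. Total 3.

3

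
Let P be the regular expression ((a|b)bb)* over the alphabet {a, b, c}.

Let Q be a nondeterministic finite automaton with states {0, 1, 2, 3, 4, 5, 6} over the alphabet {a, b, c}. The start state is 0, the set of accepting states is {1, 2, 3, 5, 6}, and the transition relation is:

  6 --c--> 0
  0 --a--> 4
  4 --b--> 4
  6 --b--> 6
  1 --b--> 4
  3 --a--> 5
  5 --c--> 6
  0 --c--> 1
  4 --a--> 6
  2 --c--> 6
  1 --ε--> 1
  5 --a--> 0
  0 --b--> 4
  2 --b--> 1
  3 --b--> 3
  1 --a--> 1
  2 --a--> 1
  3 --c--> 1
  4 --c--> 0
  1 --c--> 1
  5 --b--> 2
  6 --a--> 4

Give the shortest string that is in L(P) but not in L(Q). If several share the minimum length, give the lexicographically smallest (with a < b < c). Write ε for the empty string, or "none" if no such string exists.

ε

The empty string ε is accepted by P but not by Q.
Since ε is the unique shortest string, it is the required witness.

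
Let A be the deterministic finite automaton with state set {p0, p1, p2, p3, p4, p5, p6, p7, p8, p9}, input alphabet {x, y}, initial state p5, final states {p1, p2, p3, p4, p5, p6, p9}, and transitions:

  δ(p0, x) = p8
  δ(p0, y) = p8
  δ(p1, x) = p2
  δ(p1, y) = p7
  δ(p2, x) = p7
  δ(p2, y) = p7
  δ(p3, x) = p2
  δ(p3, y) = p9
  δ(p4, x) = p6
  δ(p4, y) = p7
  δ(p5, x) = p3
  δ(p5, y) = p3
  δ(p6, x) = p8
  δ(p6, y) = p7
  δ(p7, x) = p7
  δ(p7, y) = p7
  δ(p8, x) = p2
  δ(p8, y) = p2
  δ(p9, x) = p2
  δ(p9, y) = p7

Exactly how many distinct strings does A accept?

9

The useful subgraph on states {p2, p3, p5, p9} is acyclic, so L(A) is finite; the longest accepting path visits 4 useful states, giving maximum string length 3.
Counting accepting paths from p5 by length: 1 of length 0, 2 of length 1, 4 of length 2, 2 of length 3. Total 9.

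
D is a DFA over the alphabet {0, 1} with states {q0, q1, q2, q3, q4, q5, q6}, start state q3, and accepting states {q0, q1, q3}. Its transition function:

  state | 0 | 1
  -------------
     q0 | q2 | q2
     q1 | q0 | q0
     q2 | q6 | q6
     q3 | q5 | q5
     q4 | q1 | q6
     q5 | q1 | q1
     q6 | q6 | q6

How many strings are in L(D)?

13

The useful subgraph on states {q0, q1, q3, q5} is acyclic, so L(D) is finite; the longest accepting path visits 4 useful states, giving maximum string length 3.
Counting accepting paths from q3 by length: 1 of length 0, 4 of length 2, 8 of length 3. Total 13.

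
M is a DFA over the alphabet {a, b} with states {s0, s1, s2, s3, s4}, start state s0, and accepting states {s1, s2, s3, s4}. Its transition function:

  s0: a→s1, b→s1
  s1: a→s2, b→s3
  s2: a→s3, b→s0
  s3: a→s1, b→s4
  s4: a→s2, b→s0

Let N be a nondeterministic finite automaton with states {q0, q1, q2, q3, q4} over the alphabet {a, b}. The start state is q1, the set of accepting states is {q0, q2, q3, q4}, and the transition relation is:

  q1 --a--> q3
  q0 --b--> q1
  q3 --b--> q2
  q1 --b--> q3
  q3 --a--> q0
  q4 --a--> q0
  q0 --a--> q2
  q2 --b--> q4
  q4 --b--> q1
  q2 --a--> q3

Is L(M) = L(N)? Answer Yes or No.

Exploring the product automaton M × N from the start pair (s0, q1), following both machines on each input symbol, reaches 5 state pairs: (s0, q1), (s1, q3), (s2, q0), (s3, q2), (s4, q4).
M accepts in {s1, s2, s3, s4} and N accepts in {q0, q2, q3, q4}. In every reachable pair the two components are either both accepting — (s1, q3), (s2, q0), (s3, q2), (s4, q4) — or both non-accepting, so no string is accepted by exactly one of the machines: L(M) \ L(N) and L(N) \ L(M) are both empty.
Hence every string is accepted by M iff it is accepted by N, and the two languages coincide.

Yes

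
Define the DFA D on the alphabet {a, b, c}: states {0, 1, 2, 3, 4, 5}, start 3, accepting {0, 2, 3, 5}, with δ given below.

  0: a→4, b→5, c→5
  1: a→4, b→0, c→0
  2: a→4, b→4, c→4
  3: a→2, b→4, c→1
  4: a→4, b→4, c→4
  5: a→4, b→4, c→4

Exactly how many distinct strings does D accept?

8

The useful subgraph on states {0, 1, 2, 3, 5} is acyclic, so L(D) is finite; the longest accepting path visits 4 useful states, giving maximum string length 3.
Counting accepting paths from 3 by length: 1 of length 0, 1 of length 1, 2 of length 2, 4 of length 3. Total 8.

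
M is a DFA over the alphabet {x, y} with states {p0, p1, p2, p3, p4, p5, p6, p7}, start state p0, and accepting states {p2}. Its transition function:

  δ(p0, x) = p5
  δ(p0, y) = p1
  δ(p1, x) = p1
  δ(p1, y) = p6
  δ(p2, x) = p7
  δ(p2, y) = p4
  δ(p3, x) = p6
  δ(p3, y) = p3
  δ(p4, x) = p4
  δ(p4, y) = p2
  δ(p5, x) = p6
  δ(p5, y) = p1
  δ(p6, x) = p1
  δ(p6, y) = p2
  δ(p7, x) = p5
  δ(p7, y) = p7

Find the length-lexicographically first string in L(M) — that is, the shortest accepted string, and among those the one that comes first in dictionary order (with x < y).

A breadth-first search from p0 reaches an accepting state first via the path p0 → p5 → p6 → p2 on input xxy.
No string of length < 3 is accepted (BFS exhausts all shorter strings without reaching an accepting state), and xxy is the lexicographically least accepting string of length 3.

xxy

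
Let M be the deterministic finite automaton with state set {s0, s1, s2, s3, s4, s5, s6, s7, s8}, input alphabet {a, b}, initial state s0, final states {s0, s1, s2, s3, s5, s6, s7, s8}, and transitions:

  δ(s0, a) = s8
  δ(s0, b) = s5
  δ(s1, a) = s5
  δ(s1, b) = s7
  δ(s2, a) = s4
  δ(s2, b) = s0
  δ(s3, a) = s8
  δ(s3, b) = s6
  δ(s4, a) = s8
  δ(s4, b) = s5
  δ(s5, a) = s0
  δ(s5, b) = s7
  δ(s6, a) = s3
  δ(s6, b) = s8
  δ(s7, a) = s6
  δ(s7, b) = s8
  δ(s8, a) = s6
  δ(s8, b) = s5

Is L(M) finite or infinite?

State s0 is reachable from the start and can reach an accepting state, and it lies on the cycle s0 → s8 → s5 → s0.
Traversing that cycle any number of times yields accepted strings of unbounded length, so the language is infinite.

infinite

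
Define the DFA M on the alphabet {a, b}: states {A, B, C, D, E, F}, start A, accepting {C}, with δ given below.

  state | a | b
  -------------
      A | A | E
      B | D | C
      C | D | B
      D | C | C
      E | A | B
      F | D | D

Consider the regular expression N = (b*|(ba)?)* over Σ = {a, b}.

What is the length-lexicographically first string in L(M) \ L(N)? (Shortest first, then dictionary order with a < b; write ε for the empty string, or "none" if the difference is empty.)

abbb

The string abbb is accepted by M but not by N.
No shorter string lies in the difference, and abbb is the lexicographically first length-4 string in L(M) \ L(N).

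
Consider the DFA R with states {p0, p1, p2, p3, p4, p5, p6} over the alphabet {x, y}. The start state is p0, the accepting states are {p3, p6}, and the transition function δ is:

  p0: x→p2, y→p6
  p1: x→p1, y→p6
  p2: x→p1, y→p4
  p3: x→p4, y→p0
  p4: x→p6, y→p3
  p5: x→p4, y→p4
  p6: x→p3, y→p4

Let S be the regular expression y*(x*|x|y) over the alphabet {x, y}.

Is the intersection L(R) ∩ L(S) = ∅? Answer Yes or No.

No

The string y is accepted by both R and S.
Hence L(R) ∩ L(S) ≠ ∅.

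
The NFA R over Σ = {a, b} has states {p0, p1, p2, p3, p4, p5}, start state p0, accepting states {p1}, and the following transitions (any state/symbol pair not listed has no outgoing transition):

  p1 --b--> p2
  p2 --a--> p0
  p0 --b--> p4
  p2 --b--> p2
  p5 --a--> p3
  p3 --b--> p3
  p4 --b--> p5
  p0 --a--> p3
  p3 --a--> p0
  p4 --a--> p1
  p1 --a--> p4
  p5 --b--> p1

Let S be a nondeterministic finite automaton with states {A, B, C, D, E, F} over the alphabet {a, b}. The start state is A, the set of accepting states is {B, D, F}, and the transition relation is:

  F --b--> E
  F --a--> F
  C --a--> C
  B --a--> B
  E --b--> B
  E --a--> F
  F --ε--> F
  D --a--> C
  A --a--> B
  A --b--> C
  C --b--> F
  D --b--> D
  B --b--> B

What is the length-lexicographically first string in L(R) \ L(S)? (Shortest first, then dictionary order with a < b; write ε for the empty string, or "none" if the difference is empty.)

ba

The string ba is accepted by R but not by S.
No shorter string lies in the difference, and ba is the lexicographically first length-2 string in L(R) \ L(S).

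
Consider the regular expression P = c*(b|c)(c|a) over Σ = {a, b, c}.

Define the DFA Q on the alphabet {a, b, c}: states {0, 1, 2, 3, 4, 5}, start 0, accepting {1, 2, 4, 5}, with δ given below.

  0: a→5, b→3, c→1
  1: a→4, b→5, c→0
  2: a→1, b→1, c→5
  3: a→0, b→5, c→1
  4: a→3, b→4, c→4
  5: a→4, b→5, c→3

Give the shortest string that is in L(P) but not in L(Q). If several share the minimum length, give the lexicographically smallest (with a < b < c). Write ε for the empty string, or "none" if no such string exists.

The string ba is accepted by P but not by Q.
No shorter string lies in the difference, and ba is the lexicographically first length-2 string in L(P) \ L(Q).

ba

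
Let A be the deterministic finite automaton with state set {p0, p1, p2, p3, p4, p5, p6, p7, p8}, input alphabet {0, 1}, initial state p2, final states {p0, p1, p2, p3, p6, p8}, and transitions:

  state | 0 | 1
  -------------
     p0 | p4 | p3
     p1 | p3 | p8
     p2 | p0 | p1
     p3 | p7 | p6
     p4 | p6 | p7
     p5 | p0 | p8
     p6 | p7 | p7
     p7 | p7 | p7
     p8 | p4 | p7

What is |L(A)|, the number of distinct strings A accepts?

10

The useful subgraph on states {p0, p1, p2, p3, p4, p6, p8} is acyclic, so L(A) is finite; the longest accepting path visits 5 useful states, giving maximum string length 4.
Counting accepting paths from p2 by length: 1 of length 0, 2 of length 1, 3 of length 2, 3 of length 3, 1 of length 4. Total 10.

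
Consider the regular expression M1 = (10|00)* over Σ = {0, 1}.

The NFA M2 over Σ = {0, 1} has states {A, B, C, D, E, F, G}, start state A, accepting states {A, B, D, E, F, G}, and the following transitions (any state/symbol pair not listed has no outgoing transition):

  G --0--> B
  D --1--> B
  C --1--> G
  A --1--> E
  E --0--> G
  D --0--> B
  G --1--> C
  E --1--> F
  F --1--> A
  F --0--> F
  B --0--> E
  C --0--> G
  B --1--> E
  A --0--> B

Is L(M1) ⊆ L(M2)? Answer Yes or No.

Yes

Converting the expression M1 to a DFA (subset construction, then merging equivalent states) gives the minimal DFA with states {r0, r1, r2}, start state r0, accepting states {r0} and transitions r0: 0→r1, 1→r1; r1: 0→r0, 1→r2; r2: 0→r2, 1→r2.
Exploring the product automaton M1 × M2 from the start pair (r0, A), following both machines on each input symbol, reaches 17 state pairs: (r0, A), (r1, B), (r1, E), (r0, E), (r2, E), (r0, G), (r2, F), (r1, G), (r1, F), (r2, G), (r1, C), (r2, A), (r0, B), (r2, C), (r0, F), (r2, B), (r1, A).
M1 accepts in {r0} and M2 accepts in {A, B, D, E, F, G}. The reachable pairs whose M1-component is accepting are (r0, A), (r0, E), (r0, G), (r0, B), (r0, F); in each of them the M2-component is accepting too, so the product for L(M1) \ L(M2) (M1-component accepting, M2-component rejecting) has no reachable accepting pair and the difference is empty.
Hence every string in L(M1) is also in L(M2).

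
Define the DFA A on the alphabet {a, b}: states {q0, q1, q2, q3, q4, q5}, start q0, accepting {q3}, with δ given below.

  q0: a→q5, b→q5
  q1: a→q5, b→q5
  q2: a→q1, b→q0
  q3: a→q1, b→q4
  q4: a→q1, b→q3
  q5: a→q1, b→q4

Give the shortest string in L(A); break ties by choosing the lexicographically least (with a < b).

A breadth-first search from q0 reaches an accepting state first via the path q0 → q5 → q4 → q3 on input abb.
No string of length < 3 is accepted (BFS exhausts all shorter strings without reaching an accepting state), and abb is the lexicographically least accepting string of length 3.

abb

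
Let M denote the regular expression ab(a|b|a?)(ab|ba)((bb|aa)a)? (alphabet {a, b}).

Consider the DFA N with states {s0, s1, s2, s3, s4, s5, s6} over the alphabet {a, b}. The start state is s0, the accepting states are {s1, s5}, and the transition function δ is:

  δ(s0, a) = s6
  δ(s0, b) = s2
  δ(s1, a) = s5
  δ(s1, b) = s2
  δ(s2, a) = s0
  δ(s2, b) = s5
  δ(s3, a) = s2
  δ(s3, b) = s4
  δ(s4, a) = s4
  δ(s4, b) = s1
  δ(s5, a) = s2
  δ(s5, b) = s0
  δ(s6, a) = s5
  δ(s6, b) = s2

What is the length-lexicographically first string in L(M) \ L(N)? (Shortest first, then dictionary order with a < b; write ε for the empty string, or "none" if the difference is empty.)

The string abab is accepted by M but not by N.
No shorter string lies in the difference, and abab is the lexicographically first length-4 string in L(M) \ L(N).

abab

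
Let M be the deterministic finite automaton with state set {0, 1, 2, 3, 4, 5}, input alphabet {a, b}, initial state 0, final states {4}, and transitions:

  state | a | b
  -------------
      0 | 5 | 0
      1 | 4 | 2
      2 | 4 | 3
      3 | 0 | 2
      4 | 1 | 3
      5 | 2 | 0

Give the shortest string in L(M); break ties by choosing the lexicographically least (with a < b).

A breadth-first search from 0 reaches an accepting state first via the path 0 → 5 → 2 → 4 on input aaa.
No string of length < 3 is accepted (BFS exhausts all shorter strings without reaching an accepting state), and aaa is the lexicographically least accepting string of length 3.

aaa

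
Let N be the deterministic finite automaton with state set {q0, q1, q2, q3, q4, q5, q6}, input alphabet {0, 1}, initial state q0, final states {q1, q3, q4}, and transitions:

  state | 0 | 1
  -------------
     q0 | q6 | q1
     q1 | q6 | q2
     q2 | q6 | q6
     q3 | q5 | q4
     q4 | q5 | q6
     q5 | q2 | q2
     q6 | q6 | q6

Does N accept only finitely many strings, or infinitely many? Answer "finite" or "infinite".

The useful states (reachable from q0 and able to reach an accepting state) are {q0, q1}.
Restricted to these states the transition graph has no cycle, so every accepting path has bounded length and L is finite.

finite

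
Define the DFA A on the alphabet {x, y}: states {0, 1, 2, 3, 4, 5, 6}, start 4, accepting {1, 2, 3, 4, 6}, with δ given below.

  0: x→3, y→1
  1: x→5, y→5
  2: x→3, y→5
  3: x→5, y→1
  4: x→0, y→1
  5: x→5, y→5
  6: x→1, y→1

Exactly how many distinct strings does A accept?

The useful subgraph on states {0, 1, 3, 4} is acyclic, so L(A) is finite; the longest accepting path visits 4 useful states, giving maximum string length 3.
Counting accepting paths from 4 by length: 1 of length 0, 1 of length 1, 2 of length 2, 1 of length 3. Total 5.

5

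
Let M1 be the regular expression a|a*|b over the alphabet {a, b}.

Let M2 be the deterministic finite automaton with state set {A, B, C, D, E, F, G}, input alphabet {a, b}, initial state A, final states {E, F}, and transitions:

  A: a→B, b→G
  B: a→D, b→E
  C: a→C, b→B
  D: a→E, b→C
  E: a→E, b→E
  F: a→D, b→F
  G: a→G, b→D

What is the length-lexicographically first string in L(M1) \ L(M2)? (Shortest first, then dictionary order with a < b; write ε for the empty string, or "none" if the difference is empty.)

The empty string ε is accepted by M1 but not by M2.
Since ε is the unique shortest string, it is the required witness.

ε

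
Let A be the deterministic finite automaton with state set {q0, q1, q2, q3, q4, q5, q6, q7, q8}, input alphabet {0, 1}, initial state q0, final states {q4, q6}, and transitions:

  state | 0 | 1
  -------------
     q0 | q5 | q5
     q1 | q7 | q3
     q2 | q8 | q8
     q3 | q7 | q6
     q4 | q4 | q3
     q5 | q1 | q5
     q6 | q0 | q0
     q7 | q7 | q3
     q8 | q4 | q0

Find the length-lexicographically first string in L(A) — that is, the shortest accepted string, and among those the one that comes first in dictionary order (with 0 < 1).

A breadth-first search from q0 reaches an accepting state first via the path q0 → q5 → q1 → q3 → q6 on input 0011.
No string of length < 4 is accepted (BFS exhausts all shorter strings without reaching an accepting state), and 0011 is the lexicographically least accepting string of length 4.

0011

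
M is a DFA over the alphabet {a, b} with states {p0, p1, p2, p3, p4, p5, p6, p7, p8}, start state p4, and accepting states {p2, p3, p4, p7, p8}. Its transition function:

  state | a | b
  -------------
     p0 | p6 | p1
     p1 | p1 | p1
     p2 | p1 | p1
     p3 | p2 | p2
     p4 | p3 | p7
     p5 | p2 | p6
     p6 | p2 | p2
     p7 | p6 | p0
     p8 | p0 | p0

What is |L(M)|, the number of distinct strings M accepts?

9

The useful subgraph on states {p0, p2, p3, p4, p6, p7} is acyclic, so L(M) is finite; the longest accepting path visits 5 useful states, giving maximum string length 4.
Counting accepting paths from p4 by length: 1 of length 0, 2 of length 1, 2 of length 2, 2 of length 3, 2 of length 4. Total 9.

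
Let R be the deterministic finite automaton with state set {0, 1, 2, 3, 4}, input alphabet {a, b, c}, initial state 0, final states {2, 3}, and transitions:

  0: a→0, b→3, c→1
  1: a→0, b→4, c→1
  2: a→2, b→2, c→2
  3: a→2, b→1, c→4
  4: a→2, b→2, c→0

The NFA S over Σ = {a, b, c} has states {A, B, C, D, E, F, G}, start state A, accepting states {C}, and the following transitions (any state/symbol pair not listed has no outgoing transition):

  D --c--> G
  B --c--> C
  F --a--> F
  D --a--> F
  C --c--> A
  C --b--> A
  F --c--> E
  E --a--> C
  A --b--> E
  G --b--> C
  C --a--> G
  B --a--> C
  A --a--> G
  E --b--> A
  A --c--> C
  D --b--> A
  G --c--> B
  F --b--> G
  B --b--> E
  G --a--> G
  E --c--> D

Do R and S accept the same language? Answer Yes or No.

The string b is accepted by R but rejected by S.
So L(R) ≠ L(S).

No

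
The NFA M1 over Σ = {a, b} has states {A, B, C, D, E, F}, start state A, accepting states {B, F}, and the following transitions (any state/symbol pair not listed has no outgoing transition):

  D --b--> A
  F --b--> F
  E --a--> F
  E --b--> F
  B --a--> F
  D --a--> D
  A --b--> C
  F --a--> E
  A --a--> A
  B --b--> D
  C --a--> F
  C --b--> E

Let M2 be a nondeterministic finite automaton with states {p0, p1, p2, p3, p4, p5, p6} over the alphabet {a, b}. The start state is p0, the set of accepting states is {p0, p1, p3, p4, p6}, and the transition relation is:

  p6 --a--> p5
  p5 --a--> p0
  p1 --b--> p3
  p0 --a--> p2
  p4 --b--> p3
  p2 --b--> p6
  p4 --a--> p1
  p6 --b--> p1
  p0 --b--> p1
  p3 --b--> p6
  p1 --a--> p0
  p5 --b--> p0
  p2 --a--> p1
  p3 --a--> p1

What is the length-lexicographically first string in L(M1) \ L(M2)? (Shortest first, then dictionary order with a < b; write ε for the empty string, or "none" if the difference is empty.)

aba

The string aba is accepted by M1 but not by M2.
No shorter string lies in the difference, and aba is the lexicographically first length-3 string in L(M1) \ L(M2).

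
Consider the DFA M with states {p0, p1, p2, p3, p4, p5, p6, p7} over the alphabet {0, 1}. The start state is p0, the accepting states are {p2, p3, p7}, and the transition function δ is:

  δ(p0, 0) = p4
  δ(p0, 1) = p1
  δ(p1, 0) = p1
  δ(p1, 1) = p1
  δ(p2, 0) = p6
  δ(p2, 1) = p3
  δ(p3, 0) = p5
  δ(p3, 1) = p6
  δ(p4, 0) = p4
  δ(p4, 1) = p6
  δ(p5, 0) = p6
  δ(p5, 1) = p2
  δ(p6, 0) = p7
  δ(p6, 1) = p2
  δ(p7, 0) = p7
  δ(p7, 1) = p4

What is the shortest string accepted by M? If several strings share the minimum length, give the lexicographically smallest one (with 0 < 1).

A breadth-first search from p0 reaches an accepting state first via the path p0 → p4 → p6 → p7 on input 010.
No string of length < 3 is accepted (BFS exhausts all shorter strings without reaching an accepting state), and 010 is the lexicographically least accepting string of length 3.

010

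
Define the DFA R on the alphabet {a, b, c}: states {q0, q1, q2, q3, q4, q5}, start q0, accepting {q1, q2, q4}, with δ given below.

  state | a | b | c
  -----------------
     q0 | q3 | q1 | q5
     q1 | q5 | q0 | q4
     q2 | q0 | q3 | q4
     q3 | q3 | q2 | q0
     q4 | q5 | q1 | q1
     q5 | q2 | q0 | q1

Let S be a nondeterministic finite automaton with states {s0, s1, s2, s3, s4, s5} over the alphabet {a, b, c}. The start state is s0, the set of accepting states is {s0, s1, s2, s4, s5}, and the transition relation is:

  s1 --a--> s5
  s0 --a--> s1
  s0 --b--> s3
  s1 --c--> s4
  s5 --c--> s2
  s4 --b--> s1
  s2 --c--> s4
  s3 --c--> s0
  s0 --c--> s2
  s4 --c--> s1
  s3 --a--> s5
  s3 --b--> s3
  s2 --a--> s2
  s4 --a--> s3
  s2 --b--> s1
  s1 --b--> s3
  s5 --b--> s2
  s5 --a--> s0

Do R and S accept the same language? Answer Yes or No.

No

The string b is accepted by R but rejected by S.
So L(R) ≠ L(S).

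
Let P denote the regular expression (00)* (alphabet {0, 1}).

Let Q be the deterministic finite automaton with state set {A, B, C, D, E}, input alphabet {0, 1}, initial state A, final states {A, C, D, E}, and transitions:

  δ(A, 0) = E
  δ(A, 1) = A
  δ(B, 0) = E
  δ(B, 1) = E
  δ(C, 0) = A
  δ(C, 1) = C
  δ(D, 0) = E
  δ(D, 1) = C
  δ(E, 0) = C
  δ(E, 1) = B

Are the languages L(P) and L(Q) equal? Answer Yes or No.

The string 0 is accepted by Q but rejected by P.
So L(P) ≠ L(Q).

No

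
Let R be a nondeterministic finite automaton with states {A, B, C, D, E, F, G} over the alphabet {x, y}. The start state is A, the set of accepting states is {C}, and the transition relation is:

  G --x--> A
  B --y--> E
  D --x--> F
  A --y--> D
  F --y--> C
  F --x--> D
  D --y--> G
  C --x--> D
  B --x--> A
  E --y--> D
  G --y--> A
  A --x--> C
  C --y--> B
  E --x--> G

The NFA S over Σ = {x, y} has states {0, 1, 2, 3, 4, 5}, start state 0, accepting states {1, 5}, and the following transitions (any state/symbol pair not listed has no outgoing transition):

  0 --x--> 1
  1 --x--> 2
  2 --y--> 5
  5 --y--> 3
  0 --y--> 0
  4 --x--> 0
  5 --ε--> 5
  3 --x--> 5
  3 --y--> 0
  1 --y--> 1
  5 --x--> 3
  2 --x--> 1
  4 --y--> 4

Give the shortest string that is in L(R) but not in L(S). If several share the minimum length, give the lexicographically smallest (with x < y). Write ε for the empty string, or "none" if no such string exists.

yyxx

The string yyxx is accepted by R but not by S.
No shorter string lies in the difference, and yyxx is the lexicographically first length-4 string in L(R) \ L(S).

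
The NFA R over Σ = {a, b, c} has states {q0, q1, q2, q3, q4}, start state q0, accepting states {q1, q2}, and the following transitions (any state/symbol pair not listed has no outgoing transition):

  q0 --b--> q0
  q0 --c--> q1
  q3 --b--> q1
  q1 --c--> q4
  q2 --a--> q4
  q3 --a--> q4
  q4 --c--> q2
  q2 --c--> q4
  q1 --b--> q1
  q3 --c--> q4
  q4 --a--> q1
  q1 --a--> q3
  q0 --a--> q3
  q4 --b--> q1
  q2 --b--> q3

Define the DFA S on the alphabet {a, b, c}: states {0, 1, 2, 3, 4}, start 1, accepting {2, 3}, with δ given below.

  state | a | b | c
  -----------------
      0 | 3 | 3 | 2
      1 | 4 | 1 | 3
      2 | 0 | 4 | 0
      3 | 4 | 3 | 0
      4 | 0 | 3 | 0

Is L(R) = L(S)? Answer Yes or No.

Yes

Exploring the product automaton R × S from the start pair (q0, 1), following both machines on each input symbol, reaches 5 state pairs: (q0, 1), (q3, 4), (q1, 3), (q4, 0), (q2, 2).
R accepts in {q1, q2} and S accepts in {2, 3}. In every reachable pair the two components are either both accepting — (q1, 3), (q2, 2) — or both non-accepting, so no string is accepted by exactly one of the machines: L(R) \ L(S) and L(S) \ L(R) are both empty.
Hence every string is accepted by R iff it is accepted by S, and the two languages coincide.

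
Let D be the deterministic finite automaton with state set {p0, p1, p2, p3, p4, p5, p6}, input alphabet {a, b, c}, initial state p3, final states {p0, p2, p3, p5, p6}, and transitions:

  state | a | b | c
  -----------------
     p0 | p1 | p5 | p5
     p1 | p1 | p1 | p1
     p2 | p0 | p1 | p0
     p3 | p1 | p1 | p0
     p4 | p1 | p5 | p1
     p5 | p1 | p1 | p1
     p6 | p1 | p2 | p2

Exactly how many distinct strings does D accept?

4

The useful subgraph on states {p0, p3, p5} is acyclic, so L(D) is finite; the longest accepting path visits 3 useful states, giving maximum string length 2.
Counting accepting paths from p3 by length: 1 of length 0, 1 of length 1, 2 of length 2. Total 4.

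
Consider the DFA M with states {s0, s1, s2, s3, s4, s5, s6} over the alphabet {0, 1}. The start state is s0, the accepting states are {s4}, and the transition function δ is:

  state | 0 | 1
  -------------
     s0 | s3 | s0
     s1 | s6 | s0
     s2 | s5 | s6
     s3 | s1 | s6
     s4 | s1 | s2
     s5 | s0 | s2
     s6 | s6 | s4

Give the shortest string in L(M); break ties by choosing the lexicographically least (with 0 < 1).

A breadth-first search from s0 reaches an accepting state first via the path s0 → s3 → s6 → s4 on input 011.
No string of length < 3 is accepted (BFS exhausts all shorter strings without reaching an accepting state), and 011 is the lexicographically least accepting string of length 3.

011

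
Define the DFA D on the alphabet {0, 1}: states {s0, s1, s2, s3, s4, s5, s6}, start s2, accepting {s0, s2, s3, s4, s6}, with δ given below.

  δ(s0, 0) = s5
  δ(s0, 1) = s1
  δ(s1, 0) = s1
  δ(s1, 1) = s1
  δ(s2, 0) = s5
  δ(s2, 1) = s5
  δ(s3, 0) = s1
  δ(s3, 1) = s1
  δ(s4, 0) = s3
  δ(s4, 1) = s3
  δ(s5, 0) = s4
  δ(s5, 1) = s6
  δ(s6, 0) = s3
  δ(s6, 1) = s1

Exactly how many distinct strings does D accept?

11

The useful subgraph on states {s2, s3, s4, s5, s6} is acyclic, so L(D) is finite; the longest accepting path visits 4 useful states, giving maximum string length 3.
Counting accepting paths from s2 by length: 1 of length 0, 4 of length 2, 6 of length 3. Total 11.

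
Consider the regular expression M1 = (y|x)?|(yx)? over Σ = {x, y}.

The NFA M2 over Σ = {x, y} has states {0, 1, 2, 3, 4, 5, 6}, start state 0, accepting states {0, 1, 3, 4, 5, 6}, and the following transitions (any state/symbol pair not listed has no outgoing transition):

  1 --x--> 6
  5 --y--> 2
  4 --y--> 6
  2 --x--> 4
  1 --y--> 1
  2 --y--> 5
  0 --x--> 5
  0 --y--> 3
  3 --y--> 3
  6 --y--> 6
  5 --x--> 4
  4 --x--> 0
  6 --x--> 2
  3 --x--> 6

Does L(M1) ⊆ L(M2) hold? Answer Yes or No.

Yes

Converting the expression M1 to a DFA (subset construction, then merging equivalent states) gives the minimal DFA with states {r0, r1, r2, r3}, start state r0, accepting states {r0, r1, r2} and transitions r0: x→r1, y→r2; r1: x→r3, y→r3; r2: x→r1, y→r3; r3: x→r3, y→r3.
Exploring the product automaton M1 × M2 from the start pair (r0, 0), following both machines on each input symbol, reaches 10 state pairs: (r0, 0), (r1, 5), (r2, 3), (r3, 4), (r3, 2), (r1, 6), (r3, 3), (r3, 0), (r3, 6), (r3, 5).
M1 accepts in {r0, r1, r2} and M2 accepts in {0, 1, 3, 4, 5, 6}. The reachable pairs whose M1-component is accepting are (r0, 0), (r1, 5), (r2, 3), (r1, 6); in each of them the M2-component is accepting too, so the product for L(M1) \ L(M2) (M1-component accepting, M2-component rejecting) has no reachable accepting pair and the difference is empty.
Hence every string in L(M1) is also in L(M2).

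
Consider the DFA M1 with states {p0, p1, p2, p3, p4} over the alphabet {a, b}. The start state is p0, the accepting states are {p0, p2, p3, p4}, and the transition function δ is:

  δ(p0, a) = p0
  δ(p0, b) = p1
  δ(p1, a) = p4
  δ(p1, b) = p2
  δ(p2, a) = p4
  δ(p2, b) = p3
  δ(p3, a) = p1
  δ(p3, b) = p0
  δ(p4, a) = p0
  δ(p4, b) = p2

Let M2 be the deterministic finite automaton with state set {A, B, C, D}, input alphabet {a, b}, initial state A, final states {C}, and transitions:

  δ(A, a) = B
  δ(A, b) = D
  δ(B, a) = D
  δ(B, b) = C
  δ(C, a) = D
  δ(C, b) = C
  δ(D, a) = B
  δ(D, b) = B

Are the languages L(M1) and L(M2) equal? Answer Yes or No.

The empty string ε is accepted by M1 but rejected by M2.
So L(M1) ≠ L(M2).

No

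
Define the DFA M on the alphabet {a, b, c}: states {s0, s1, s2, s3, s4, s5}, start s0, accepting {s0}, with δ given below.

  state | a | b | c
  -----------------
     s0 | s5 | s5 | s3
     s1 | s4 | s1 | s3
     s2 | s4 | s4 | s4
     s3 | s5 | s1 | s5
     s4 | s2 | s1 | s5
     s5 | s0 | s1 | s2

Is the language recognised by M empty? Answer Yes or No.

The empty string ε is accepted: the run s0 ends in the accepting state s0.
Since at least one string is accepted, L(M) is not empty.

No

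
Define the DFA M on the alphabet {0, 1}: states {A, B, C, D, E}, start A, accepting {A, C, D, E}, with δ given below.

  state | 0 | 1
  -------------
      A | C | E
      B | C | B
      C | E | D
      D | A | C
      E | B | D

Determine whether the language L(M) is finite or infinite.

infinite

State A is reachable from the start and can reach an accepting state, and it lies on the cycle A → C → D → A.
Traversing that cycle any number of times yields accepted strings of unbounded length, so the language is infinite.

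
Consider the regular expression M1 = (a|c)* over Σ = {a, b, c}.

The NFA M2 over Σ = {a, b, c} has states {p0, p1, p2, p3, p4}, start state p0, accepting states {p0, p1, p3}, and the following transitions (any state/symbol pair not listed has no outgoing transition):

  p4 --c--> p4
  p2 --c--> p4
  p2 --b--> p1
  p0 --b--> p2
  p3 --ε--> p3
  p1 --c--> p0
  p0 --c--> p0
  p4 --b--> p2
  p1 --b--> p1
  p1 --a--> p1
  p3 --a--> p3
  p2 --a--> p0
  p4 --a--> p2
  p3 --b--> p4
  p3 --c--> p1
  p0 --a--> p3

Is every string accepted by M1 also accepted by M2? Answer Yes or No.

Yes

Converting the expression M1 to a DFA (subset construction, then merging equivalent states) gives the minimal DFA with states {r0, r1}, start state r0, accepting states {r0} and transitions r0: a→r0, b→r1, c→r0; r1: a→r1, b→r1, c→r1.
Exploring the product automaton M1 × M2 from the start pair (r0, p0), following both machines on each input symbol, reaches 8 state pairs: (r0, p0), (r0, p3), (r1, p2), (r1, p4), (r0, p1), (r1, p0), (r1, p1), (r1, p3).
M1 accepts in {r0} and M2 accepts in {p0, p1, p3}. The reachable pairs whose M1-component is accepting are (r0, p0), (r0, p3), (r0, p1); in each of them the M2-component is accepting too, so the product for L(M1) \ L(M2) (M1-component accepting, M2-component rejecting) has no reachable accepting pair and the difference is empty.
Hence every string in L(M1) is also in L(M2).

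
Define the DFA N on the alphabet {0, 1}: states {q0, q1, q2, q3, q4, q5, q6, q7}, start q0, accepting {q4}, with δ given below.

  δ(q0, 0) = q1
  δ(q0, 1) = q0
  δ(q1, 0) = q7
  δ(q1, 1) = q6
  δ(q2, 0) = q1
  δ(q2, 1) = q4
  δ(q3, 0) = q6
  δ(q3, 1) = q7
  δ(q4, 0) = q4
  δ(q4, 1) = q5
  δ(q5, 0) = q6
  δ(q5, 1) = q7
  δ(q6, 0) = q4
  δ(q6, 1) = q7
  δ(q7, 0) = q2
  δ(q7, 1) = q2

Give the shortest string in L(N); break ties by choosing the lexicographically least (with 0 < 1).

A breadth-first search from q0 reaches an accepting state first via the path q0 → q1 → q6 → q4 on input 010.
No string of length < 3 is accepted (BFS exhausts all shorter strings without reaching an accepting state), and 010 is the lexicographically least accepting string of length 3.

010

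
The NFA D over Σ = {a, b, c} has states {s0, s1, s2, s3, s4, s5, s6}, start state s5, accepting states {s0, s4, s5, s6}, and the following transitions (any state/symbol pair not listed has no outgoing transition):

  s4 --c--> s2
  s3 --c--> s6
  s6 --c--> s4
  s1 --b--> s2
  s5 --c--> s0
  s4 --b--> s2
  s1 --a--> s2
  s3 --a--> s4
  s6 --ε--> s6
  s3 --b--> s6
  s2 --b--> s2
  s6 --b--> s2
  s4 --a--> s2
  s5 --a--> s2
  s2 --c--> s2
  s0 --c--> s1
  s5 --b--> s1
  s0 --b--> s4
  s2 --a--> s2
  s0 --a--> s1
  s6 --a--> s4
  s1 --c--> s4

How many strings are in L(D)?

The useful subgraph on states {s0, s1, s4, s5} is acyclic, so L(D) is finite; the longest accepting path visits 4 useful states, giving maximum string length 3.
Counting accepting paths from s5 by length: 1 of length 0, 1 of length 1, 2 of length 2, 2 of length 3. Total 6.

6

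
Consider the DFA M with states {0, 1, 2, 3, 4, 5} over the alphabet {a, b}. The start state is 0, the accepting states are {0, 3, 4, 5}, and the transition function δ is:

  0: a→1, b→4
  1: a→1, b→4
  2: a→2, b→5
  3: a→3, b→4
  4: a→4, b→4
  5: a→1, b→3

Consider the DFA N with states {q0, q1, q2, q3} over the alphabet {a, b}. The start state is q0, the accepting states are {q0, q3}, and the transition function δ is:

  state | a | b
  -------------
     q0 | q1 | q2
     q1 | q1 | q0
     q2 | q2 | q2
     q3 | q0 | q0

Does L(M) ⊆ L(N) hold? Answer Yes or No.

The string b is in L(M) but not in L(N).
So L(M) ⊄ L(N).

No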